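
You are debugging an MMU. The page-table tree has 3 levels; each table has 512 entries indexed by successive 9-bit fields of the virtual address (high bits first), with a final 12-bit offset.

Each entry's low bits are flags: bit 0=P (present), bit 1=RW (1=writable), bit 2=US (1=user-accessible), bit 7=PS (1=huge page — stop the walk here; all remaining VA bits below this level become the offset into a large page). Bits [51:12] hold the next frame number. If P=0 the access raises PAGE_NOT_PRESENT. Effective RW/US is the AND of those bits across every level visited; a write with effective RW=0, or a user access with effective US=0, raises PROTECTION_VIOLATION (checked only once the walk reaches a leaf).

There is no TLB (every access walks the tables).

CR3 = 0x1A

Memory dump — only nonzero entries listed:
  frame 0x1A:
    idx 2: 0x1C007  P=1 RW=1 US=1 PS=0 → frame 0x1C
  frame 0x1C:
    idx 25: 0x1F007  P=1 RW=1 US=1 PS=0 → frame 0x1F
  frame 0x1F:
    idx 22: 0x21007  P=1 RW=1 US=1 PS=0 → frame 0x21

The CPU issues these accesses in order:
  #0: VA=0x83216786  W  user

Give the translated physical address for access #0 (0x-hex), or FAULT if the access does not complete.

Trace:
#0 VA=0x83216786 (w,user):
  L0 @0x1A[2] → 0x1C007  P=1,RW=1,US=1,PS=0
  L1 @0x1C[25] → 0x1F007  P=1,RW=1,US=1,PS=0
  L2 @0x1F[22] → 0x21007  P=1,RW=1,US=1,PS=0
  ⇒ phys 0x21786  [3 reads]

Access #0 PA: 0x21786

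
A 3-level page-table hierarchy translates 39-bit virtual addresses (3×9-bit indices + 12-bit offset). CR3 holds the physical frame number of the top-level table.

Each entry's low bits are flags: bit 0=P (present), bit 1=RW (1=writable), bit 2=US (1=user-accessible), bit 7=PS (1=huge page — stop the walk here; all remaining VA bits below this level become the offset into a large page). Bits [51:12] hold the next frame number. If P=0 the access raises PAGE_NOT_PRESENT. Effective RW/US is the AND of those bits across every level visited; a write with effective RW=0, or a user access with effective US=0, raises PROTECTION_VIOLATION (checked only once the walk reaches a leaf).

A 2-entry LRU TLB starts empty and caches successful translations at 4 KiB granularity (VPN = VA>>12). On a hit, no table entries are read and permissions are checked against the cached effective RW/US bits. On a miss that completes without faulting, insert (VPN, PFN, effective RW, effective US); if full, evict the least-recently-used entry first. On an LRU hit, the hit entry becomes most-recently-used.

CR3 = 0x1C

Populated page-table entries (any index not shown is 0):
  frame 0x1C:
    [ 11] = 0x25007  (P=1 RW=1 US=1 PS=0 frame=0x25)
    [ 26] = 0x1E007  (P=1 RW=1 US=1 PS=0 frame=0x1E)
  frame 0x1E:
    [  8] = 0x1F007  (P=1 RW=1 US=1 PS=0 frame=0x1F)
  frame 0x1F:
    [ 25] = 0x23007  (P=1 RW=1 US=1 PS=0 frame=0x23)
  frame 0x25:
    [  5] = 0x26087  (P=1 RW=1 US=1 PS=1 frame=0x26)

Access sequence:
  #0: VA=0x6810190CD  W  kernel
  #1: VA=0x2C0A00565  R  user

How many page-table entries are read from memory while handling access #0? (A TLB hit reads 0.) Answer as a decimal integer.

Per-access translation:
#0 VA=0x6810190CD (w,kernel):
  L0: frame=0x1C idx=26 entry=0x1E007 [P=1 RW=1 US=1 PS=0]
  L1: frame=0x1E idx=8 entry=0x1F007 [P=1 RW=1 US=1 PS=0]
  L2: frame=0x1F idx=25 entry=0x23007 [P=1 RW=1 US=1 PS=0]
  → PA=0x230CD  (3 entries read)
#1 VA=0x2C0A00565 (r,user):
  L0: frame=0x1C idx=11 entry=0x25007 [P=1 RW=1 US=1 PS=0]
  L1: frame=0x25 idx=5 entry=0x26087 [P=1 RW=1 US=1 PS=1]
  → PA=0x26565 (huge @L1)  (2 entries read)

Entries read for #0: 3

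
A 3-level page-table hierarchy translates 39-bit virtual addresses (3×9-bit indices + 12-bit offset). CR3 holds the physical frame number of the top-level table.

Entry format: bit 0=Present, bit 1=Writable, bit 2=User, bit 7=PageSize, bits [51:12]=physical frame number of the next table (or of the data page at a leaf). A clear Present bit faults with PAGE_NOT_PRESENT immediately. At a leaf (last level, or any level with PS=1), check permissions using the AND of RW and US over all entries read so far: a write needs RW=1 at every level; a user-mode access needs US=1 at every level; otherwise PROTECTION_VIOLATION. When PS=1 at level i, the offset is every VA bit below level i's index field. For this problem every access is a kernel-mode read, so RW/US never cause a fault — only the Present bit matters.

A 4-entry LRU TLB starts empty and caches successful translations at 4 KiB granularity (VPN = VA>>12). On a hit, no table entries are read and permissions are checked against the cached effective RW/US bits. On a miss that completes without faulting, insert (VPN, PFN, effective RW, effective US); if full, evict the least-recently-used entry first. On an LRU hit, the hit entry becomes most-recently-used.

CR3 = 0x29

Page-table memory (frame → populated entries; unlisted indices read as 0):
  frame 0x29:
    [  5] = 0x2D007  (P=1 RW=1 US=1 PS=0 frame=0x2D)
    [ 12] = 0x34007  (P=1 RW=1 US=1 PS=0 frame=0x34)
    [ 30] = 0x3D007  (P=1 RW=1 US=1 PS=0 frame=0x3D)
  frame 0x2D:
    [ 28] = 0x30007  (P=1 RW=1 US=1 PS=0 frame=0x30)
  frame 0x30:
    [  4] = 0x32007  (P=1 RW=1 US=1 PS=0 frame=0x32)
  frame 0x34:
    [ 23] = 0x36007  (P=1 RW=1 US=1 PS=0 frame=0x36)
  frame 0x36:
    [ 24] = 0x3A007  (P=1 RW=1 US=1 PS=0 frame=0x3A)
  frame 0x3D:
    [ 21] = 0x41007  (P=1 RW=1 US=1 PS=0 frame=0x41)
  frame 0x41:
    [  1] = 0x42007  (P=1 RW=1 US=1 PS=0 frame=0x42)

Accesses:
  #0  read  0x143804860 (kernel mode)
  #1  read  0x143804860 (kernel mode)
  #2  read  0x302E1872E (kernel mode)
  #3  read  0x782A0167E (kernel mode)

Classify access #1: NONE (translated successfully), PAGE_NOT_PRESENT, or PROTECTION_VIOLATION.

Trace:
#0 VA=0x143804860 (r,kernel):
  L0: frame=0x29 idx=5 entry=0x2D007 [P=1 RW=1 US=1 PS=0]
  L1: frame=0x2D idx=28 entry=0x30007 [P=1 RW=1 US=1 PS=0]
  L2: frame=0x30 idx=4 entry=0x32007 [P=1 RW=1 US=1 PS=0]
  → PA=0x32860  (3 entries read)
#1 VA=0x143804860 (r,kernel):
  TLB hit vpn=0x143804 → PA=0x32860
#2 VA=0x302E1872E (r,kernel):
  L0: frame=0x29 idx=12 entry=0x34007 [P=1 RW=1 US=1 PS=0]
  L1: frame=0x34 idx=23 entry=0x36007 [P=1 RW=1 US=1 PS=0]
  L2: frame=0x36 idx=24 entry=0x3A007 [P=1 RW=1 US=1 PS=0]
  → PA=0x3A72E  (3 entries read)
#3 VA=0x782A0167E (r,kernel):
  L0: frame=0x29 idx=30 entry=0x3D007 [P=1 RW=1 US=1 PS=0]
  L1: frame=0x3D idx=21 entry=0x41007 [P=1 RW=1 US=1 PS=0]
  L2: frame=0x41 idx=1 entry=0x42007 [P=1 RW=1 US=1 PS=0]
  → PA=0x4267E  (3 entries read)

Access #1 fault: NONE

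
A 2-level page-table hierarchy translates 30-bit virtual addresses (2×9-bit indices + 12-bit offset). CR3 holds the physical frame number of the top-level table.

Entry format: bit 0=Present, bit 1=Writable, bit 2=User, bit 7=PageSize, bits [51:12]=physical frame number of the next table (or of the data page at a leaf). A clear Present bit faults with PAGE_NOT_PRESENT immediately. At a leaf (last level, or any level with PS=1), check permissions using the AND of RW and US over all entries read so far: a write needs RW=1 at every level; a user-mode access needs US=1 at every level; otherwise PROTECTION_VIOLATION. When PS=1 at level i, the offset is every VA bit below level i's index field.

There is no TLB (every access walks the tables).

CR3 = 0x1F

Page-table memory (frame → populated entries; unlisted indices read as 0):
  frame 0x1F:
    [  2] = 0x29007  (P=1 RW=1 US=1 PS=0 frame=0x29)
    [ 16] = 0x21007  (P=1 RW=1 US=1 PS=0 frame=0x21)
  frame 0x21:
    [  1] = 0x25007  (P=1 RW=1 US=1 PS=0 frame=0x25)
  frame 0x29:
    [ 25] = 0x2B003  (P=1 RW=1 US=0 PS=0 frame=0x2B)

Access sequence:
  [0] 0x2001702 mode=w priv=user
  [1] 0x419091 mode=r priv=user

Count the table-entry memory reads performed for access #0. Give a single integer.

Walk each access:
#0 VA=0x2001702 (w,user):
  L0: frame=0x1F idx=16 entry=0x21007 [P=1 RW=1 US=1 PS=0]
  L1: frame=0x21 idx=1 entry=0x25007 [P=1 RW=1 US=1 PS=0]
  ✓ 0x25702  — 2 lookups
#1 VA=0x419091 (r,user):
  L0: frame=0x1F idx=2 entry=0x29007 [P=1 RW=1 US=1 PS=0]
  L1: frame=0x29 idx=25 entry=0x2B003 [P=1 RW=1 US=0 PS=0]
  ✗ PROTECTION_VIOLATION  [2 reads]

Entries read for #0: 2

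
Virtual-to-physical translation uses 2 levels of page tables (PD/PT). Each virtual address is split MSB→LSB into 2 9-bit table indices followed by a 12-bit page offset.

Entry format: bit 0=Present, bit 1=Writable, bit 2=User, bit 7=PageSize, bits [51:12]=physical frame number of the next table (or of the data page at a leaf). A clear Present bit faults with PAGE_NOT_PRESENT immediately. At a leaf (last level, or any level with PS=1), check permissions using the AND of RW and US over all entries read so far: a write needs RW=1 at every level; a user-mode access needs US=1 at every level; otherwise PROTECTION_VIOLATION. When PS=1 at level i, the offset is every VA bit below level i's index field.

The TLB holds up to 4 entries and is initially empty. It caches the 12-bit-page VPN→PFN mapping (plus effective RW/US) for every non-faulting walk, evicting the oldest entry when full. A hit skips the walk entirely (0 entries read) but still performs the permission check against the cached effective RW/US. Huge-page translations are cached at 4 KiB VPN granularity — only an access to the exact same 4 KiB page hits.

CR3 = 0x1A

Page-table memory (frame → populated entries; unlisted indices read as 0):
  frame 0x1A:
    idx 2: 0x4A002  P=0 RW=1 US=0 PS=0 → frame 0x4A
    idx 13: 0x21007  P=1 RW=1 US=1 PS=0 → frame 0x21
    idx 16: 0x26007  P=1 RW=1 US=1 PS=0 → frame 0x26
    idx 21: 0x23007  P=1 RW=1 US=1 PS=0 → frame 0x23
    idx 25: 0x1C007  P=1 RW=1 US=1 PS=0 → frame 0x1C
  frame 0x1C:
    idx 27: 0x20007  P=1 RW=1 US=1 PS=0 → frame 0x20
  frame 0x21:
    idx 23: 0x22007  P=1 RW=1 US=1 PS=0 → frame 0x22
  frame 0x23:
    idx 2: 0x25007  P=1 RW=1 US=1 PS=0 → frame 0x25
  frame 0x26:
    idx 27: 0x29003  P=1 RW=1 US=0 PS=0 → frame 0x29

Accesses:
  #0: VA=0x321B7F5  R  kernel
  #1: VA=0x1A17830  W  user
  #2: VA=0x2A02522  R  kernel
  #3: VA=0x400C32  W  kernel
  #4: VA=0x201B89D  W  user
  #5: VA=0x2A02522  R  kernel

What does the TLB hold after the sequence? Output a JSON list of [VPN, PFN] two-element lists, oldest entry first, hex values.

Walk each access:
#0 VA=0x321B7F5 (r,kernel):
  lvl0: tbl 0x1A, slot 25 ⇒ 0x1C007 (P1/RW1/US1/PS0)
  lvl1: tbl 0x1C, slot 27 ⇒ 0x20007 (P1/RW1/US1/PS0)
  → PA=0x207F5  (2 entries read)
#1 VA=0x1A17830 (w,user):
  lvl0: tbl 0x1A, slot 13 ⇒ 0x21007 (P1/RW1/US1/PS0)
  lvl1: tbl 0x21, slot 23 ⇒ 0x22007 (P1/RW1/US1/PS0)
  → PA=0x22830  (2 entries read)
#2 VA=0x2A02522 (r,kernel):
  lvl0: tbl 0x1A, slot 21 ⇒ 0x23007 (P1/RW1/US1/PS0)
  lvl1: tbl 0x23, slot 2 ⇒ 0x25007 (P1/RW1/US1/PS0)
  → PA=0x25522  (2 entries read)
#3 VA=0x400C32 (w,kernel):
  lvl0: tbl 0x1A, slot 2 ⇒ 0x4A002 (P0/RW1/US0/PS0)
  ✗ PAGE_NOT_PRESENT  [1 reads]
#4 VA=0x201B89D (w,user):
  lvl0: tbl 0x1A, slot 16 ⇒ 0x26007 (P1/RW1/US1/PS0)
  lvl1: tbl 0x26, slot 27 ⇒ 0x29003 (P1/RW1/US0/PS0)
  ✗ PROTECTION_VIOLATION  [2 reads]
#5 VA=0x2A02522 (r,kernel):
  TLB hit vpn=0x2A02 → PA=0x25522

TLB: [["0x321B", "0x20"], ["0x1A17", "0x22"], ["0x2A02", "0x25"]]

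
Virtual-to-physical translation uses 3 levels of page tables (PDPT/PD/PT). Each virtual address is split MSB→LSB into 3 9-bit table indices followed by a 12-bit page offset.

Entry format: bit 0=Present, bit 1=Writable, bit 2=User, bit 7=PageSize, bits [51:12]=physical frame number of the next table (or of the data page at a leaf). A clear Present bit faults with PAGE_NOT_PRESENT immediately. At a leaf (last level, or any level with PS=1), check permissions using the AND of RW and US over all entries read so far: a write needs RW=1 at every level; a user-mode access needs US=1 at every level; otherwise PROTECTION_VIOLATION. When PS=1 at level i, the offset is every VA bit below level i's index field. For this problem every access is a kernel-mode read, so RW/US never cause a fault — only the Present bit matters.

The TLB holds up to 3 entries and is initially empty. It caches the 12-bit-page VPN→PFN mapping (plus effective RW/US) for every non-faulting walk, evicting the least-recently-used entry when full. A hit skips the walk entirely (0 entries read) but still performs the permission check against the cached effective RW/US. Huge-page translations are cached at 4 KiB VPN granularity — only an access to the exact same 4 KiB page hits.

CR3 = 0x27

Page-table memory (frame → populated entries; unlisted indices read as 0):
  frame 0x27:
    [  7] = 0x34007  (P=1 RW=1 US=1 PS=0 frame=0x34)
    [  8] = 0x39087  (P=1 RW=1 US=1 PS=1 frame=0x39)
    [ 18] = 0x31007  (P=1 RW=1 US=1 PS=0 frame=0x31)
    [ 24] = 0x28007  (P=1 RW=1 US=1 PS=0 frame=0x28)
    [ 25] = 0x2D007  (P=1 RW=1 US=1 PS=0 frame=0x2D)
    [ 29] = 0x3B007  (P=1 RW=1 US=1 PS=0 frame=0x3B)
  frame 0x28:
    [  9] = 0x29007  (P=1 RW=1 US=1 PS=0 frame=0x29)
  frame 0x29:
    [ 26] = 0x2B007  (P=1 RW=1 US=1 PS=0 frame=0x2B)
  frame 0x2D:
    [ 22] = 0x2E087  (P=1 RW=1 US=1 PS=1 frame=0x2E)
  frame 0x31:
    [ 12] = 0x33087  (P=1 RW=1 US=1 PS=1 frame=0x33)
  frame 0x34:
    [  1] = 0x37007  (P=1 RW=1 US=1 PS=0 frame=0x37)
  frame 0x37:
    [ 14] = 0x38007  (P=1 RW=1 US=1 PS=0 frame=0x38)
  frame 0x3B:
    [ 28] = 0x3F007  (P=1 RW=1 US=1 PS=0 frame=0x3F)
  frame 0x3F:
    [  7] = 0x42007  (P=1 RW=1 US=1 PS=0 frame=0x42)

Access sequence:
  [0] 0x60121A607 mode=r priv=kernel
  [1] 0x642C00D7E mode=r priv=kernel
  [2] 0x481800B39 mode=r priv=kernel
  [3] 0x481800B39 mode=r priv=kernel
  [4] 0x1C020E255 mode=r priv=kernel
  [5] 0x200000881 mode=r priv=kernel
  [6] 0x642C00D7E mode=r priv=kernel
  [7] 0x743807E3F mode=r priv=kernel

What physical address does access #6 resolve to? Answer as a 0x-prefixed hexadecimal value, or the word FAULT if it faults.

Trace:
#0 VA=0x60121A607 (r,kernel):
  L0 @0x27[24] → 0x28007  P=1,RW=1,US=1,PS=0
  L1 @0x28[9] → 0x29007  P=1,RW=1,US=1,PS=0
  L2 @0x29[26] → 0x2B007  P=1,RW=1,US=1,PS=0
  → PA=0x2B607  (3 entries read)
#1 VA=0x642C00D7E (r,kernel):
  L0 @0x27[25] → 0x2D007  P=1,RW=1,US=1,PS=0
  L1 @0x2D[22] → 0x2E087  P=1,RW=1,US=1,PS=1
  → PA=0x2ED7E (huge @L1)  (2 entries read)
#2 VA=0x481800B39 (r,kernel):
  L0 @0x27[18] → 0x31007  P=1,RW=1,US=1,PS=0
  L1 @0x31[12] → 0x33087  P=1,RW=1,US=1,PS=1
  → PA=0x33B39 (huge @L1)  (2 entries read)
#3 VA=0x481800B39 (r,kernel):
  TLB hit vpn=0x481800 → PA=0x33B39
#4 VA=0x1C020E255 (r,kernel):
  L0 @0x27[7] → 0x34007  P=1,RW=1,US=1,PS=0
  L1 @0x34[1] → 0x37007  P=1,RW=1,US=1,PS=0
  L2 @0x37[14] → 0x38007  P=1,RW=1,US=1,PS=0
  → PA=0x38255  (3 entries read)
#5 VA=0x200000881 (r,kernel):
  L0 @0x27[8] → 0x39087  P=1,RW=1,US=1,PS=1
  → PA=0x39881 (huge @L0)  (1 entries read)
#6 VA=0x642C00D7E (r,kernel):
  L0 @0x27[25] → 0x2D007  P=1,RW=1,US=1,PS=0
  L1 @0x2D[22] → 0x2E087  P=1,RW=1,US=1,PS=1
  → PA=0x2ED7E (huge @L1)  (2 entries read)
#7 VA=0x743807E3F (r,kernel):
  L0 @0x27[29] → 0x3B007  P=1,RW=1,US=1,PS=0
  L1 @0x3B[28] → 0x3F007  P=1,RW=1,US=1,PS=0
  L2 @0x3F[7] → 0x42007  P=1,RW=1,US=1,PS=0
  → PA=0x42E3F  (3 entries read)

Access #6 PA: 0x2ED7E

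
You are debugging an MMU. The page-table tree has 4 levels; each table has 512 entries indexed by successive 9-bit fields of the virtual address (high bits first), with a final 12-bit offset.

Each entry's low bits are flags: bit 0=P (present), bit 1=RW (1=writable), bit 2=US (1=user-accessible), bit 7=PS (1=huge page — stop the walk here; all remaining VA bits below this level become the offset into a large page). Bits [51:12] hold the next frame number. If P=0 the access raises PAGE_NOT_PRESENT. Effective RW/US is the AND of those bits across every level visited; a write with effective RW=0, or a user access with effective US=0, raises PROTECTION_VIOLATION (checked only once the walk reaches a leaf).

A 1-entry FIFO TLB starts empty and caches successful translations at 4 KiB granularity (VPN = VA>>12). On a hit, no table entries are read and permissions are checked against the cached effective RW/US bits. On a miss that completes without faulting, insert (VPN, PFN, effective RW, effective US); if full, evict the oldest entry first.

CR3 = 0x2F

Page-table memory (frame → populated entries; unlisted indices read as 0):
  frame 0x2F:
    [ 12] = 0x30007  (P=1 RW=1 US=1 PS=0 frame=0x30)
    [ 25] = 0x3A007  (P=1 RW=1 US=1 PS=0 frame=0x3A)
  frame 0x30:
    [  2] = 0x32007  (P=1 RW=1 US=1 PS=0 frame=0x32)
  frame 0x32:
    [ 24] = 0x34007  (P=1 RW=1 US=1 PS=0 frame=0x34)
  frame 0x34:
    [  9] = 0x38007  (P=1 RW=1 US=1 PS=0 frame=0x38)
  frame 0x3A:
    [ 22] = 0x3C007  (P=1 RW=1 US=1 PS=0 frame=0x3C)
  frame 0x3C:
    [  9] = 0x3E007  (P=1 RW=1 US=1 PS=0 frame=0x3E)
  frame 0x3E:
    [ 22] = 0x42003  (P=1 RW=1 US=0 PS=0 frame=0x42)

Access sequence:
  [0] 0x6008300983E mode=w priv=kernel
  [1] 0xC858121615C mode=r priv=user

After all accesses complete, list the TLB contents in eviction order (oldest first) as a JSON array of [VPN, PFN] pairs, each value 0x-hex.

Trace:
#0 VA=0x6008300983E (w,kernel):
  L0 @0x2F[12] → 0x30007  P=1,RW=1,US=1,PS=0
  L1 @0x30[2] → 0x32007  P=1,RW=1,US=1,PS=0
  L2 @0x32[24] → 0x34007  P=1,RW=1,US=1,PS=0
  L3 @0x34[9] → 0x38007  P=1,RW=1,US=1,PS=0
  → PA=0x3883E  (4 entries read)
#1 VA=0xC858121615C (r,user):
  L0 @0x2F[25] → 0x3A007  P=1,RW=1,US=1,PS=0
  L1 @0x3A[22] → 0x3C007  P=1,RW=1,US=1,PS=0
  L2 @0x3C[9] → 0x3E007  P=1,RW=1,US=1,PS=0
  L3 @0x3E[22] → 0x42003  P=1,RW=1,US=0,PS=0
  ✗ PROTECTION_VIOLATION  [4 reads]

TLB: [["0x60083009", "0x38"]]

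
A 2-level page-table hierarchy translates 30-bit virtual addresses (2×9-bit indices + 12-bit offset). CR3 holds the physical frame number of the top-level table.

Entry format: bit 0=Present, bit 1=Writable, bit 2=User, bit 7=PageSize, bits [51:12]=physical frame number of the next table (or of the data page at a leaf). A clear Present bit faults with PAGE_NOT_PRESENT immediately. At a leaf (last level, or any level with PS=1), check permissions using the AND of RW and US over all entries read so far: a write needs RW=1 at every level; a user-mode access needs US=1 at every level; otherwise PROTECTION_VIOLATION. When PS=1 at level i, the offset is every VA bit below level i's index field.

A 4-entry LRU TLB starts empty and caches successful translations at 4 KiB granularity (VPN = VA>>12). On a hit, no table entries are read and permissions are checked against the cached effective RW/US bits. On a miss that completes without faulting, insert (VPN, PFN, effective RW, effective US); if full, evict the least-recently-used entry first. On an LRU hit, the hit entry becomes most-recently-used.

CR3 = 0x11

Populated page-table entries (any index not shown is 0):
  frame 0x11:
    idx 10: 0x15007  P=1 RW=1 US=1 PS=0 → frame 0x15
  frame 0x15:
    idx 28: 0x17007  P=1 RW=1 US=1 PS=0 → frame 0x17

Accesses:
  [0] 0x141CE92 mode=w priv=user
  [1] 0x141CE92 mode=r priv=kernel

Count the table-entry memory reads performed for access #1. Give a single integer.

Walk each access:
#0 VA=0x141CE92 (w,user):
  lvl0: tbl 0x11, slot 10 ⇒ 0x15007 (P1/RW1/US1/PS0)
  lvl1: tbl 0x15, slot 28 ⇒ 0x17007 (P1/RW1/US1/PS0)
  → PA=0x17E92  (2 entries read)
#1 VA=0x141CE92 (r,kernel):
  TLB hit vpn=0x141C → PA=0x17E92

Entries read for #1: 0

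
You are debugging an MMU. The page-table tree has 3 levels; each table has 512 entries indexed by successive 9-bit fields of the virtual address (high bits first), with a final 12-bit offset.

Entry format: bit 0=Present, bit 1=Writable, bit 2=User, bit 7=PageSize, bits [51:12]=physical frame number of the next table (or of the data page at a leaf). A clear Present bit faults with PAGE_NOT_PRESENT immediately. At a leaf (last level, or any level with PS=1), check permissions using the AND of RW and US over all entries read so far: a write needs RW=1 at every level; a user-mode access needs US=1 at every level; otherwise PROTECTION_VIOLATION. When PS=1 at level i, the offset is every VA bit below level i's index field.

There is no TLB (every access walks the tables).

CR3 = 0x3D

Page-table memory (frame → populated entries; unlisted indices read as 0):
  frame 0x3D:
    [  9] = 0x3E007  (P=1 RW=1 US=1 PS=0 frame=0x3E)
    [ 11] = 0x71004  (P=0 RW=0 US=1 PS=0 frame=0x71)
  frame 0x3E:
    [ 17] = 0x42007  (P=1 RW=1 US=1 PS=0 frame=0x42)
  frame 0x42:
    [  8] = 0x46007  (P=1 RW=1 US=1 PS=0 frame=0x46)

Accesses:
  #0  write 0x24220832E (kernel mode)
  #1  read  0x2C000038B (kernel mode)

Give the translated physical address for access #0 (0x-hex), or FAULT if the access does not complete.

Walk each access:
#0 VA=0x24220832E (w,kernel):
  L0: frame=0x3D idx=9 entry=0x3E007 [P=1 RW=1 US=1 PS=0]
  L1: frame=0x3E idx=17 entry=0x42007 [P=1 RW=1 US=1 PS=0]
  L2: frame=0x42 idx=8 entry=0x46007 [P=1 RW=1 US=1 PS=0]
  → PA=0x4632E  (3 entries read)
#1 VA=0x2C000038B (r,kernel):
  L0: frame=0x3D idx=11 entry=0x71004 [P=0 RW=0 US=1 PS=0]
  → PAGE_NOT_PRESENT  (1 entries read)

Access #0 PA: 0x4632E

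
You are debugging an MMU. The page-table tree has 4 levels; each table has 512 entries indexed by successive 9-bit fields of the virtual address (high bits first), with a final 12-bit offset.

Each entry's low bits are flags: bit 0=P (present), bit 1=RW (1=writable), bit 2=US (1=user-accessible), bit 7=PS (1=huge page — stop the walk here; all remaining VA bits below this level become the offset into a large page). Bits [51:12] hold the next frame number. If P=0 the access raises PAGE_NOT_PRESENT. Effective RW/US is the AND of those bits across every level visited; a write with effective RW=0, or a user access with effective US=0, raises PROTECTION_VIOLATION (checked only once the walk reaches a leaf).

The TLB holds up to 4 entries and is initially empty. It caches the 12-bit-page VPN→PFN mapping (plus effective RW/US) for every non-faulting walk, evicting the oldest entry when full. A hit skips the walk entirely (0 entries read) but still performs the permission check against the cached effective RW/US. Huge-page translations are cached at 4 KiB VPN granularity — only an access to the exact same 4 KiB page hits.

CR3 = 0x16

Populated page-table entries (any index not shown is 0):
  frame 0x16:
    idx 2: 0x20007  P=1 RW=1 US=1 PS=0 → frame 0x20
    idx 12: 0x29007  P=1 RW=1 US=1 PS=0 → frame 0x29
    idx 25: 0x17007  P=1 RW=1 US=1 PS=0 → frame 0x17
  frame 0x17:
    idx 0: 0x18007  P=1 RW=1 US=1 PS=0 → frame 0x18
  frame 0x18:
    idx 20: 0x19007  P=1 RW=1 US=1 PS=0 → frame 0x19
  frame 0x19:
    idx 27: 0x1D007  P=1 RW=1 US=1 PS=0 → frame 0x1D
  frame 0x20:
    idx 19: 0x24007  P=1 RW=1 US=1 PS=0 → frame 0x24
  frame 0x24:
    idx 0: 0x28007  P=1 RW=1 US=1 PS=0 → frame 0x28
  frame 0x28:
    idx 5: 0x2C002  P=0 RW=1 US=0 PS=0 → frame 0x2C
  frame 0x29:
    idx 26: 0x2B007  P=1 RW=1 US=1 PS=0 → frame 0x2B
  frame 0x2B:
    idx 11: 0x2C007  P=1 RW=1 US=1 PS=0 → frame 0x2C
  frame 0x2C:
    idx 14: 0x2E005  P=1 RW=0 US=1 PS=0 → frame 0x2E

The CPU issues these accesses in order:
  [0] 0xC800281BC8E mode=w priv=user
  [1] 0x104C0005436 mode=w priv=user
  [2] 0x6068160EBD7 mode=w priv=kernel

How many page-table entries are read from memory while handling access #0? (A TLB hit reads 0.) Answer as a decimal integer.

Walk each access:
#0 VA=0xC800281BC8E (w,user):
  lvl0: tbl 0x16, slot 25 ⇒ 0x17007 (P1/RW1/US1/PS0)
  lvl1: tbl 0x17, slot 0 ⇒ 0x18007 (P1/RW1/US1/PS0)
  lvl2: tbl 0x18, slot 20 ⇒ 0x19007 (P1/RW1/US1/PS0)
  lvl3: tbl 0x19, slot 27 ⇒ 0x1D007 (P1/RW1/US1/PS0)
  → PA=0x1DC8E  (4 entries read)
#1 VA=0x104C0005436 (w,user):
  lvl0: tbl 0x16, slot 2 ⇒ 0x20007 (P1/RW1/US1/PS0)
  lvl1: tbl 0x20, slot 19 ⇒ 0x24007 (P1/RW1/US1/PS0)
  lvl2: tbl 0x24, slot 0 ⇒ 0x28007 (P1/RW1/US1/PS0)
  lvl3: tbl 0x28, slot 5 ⇒ 0x2C002 (P0/RW1/US0/PS0)
  → PAGE_NOT_PRESENT  (4 entries read)
#2 VA=0x6068160EBD7 (w,kernel):
  lvl0: tbl 0x16, slot 12 ⇒ 0x29007 (P1/RW1/US1/PS0)
  lvl1: tbl 0x29, slot 26 ⇒ 0x2B007 (P1/RW1/US1/PS0)
  lvl2: tbl 0x2B, slot 11 ⇒ 0x2C007 (P1/RW1/US1/PS0)
  lvl3: tbl 0x2C, slot 14 ⇒ 0x2E005 (P1/RW0/US1/PS0)
  → PROTECTION_VIOLATION  (4 entries read)

Entries read for #0: 4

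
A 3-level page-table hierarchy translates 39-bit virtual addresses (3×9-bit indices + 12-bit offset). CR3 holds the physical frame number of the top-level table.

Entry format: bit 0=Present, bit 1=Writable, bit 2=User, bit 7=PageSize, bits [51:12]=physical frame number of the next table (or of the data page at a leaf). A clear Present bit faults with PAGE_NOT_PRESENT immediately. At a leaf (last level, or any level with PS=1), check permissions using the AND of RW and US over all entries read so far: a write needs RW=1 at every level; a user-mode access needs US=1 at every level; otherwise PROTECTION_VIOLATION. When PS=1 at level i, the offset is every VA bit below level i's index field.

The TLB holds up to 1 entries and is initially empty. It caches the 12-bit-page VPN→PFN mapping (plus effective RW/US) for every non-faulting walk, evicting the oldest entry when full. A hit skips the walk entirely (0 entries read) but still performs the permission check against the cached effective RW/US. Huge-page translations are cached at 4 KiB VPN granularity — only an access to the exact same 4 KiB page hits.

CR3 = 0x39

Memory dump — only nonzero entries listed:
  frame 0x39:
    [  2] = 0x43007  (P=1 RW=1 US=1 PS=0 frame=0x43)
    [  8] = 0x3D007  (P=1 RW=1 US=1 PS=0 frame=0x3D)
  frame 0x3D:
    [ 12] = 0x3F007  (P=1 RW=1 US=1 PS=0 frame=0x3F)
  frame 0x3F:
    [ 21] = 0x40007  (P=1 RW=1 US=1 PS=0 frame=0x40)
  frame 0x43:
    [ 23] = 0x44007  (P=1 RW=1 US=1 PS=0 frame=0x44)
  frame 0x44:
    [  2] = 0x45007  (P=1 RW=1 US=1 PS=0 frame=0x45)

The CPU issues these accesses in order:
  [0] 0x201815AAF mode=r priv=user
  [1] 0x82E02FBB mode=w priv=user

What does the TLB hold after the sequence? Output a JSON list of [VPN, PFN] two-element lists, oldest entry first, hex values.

Walk each access:
#0 VA=0x201815AAF (r,user):
  lvl0: tbl 0x39, slot 8 ⇒ 0x3D007 (P1/RW1/US1/PS0)
  lvl1: tbl 0x3D, slot 12 ⇒ 0x3F007 (P1/RW1/US1/PS0)
  lvl2: tbl 0x3F, slot 21 ⇒ 0x40007 (P1/RW1/US1/PS0)
  → PA=0x40AAF  (3 entries read)
#1 VA=0x82E02FBB (w,user):
  lvl0: tbl 0x39, slot 2 ⇒ 0x43007 (P1/RW1/US1/PS0)
  lvl1: tbl 0x43, slot 23 ⇒ 0x44007 (P1/RW1/US1/PS0)
  lvl2: tbl 0x44, slot 2 ⇒ 0x45007 (P1/RW1/US1/PS0)
  → PA=0x45FBB  (3 entries read)

TLB: [["0x82E02", "0x45"]]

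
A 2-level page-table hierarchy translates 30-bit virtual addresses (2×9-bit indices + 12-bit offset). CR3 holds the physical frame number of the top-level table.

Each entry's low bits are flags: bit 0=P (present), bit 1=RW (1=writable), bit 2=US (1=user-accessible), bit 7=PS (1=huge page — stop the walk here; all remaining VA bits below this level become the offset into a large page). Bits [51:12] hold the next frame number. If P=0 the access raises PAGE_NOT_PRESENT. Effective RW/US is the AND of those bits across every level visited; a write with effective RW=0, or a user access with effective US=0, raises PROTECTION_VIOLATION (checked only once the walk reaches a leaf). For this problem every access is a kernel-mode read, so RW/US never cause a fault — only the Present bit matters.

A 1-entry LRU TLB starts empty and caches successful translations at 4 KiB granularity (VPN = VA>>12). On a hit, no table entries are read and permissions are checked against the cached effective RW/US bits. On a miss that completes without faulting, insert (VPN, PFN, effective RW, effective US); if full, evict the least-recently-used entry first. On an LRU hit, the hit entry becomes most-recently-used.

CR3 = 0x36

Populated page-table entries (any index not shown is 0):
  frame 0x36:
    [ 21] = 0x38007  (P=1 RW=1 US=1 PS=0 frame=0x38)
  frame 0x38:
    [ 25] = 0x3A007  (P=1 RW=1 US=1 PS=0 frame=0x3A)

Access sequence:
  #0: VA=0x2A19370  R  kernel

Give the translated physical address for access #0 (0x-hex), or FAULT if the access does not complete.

Per-access translation:
#0 VA=0x2A19370 (r,kernel):
  L0 @0x36[21] → 0x38007  P=1,RW=1,US=1,PS=0
  L1 @0x38[25] → 0x3A007  P=1,RW=1,US=1,PS=0
  ⇒ phys 0x3A370  [2 reads]

Access #0 PA: 0x3A370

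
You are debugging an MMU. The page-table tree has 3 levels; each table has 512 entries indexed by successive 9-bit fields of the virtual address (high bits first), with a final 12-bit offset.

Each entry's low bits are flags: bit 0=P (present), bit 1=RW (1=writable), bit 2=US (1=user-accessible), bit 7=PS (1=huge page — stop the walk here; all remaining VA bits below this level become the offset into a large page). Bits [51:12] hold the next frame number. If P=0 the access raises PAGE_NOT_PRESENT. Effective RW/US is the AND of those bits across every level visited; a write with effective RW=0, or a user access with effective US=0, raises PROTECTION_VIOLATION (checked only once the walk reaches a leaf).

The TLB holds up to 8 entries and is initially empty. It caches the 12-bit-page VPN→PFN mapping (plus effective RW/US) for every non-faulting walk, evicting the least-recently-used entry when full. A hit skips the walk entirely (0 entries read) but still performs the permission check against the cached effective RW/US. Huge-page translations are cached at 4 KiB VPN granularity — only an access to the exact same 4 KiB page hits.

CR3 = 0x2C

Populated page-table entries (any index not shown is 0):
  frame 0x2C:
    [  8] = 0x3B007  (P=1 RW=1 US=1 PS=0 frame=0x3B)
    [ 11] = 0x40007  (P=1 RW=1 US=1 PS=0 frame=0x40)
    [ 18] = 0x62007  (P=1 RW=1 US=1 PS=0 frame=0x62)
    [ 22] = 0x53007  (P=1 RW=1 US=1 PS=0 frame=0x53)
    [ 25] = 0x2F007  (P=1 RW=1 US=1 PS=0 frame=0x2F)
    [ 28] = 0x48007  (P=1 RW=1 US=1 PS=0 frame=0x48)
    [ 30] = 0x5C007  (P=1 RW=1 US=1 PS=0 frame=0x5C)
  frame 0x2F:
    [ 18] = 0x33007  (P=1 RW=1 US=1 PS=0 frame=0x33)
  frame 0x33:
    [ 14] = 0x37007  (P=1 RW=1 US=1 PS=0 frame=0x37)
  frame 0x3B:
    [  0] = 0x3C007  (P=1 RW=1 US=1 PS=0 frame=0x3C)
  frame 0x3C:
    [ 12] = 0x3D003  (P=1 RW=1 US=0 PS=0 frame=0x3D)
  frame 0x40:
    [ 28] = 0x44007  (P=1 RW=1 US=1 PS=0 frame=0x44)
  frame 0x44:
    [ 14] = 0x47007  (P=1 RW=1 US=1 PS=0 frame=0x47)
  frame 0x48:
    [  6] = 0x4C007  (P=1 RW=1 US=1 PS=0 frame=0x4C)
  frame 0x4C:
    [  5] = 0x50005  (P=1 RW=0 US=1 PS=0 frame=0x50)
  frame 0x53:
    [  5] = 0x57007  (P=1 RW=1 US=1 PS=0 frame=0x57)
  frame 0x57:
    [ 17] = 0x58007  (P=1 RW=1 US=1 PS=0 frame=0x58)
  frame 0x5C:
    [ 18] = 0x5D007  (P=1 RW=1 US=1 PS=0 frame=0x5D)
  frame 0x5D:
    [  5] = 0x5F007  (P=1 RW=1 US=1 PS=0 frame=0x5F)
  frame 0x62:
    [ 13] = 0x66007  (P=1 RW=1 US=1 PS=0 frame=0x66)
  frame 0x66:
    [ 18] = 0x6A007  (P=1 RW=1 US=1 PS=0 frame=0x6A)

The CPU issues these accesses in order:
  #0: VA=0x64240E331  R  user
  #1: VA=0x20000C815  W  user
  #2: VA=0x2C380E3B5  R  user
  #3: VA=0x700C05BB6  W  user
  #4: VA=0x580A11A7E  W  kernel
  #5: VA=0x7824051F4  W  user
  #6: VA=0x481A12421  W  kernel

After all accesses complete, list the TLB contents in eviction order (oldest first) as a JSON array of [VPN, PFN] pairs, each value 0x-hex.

Walk each access:
#0 VA=0x64240E331 (r,user):
  L0 @0x2C[25] → 0x2F007  P=1,RW=1,US=1,PS=0
  L1 @0x2F[18] → 0x33007  P=1,RW=1,US=1,PS=0
  L2 @0x33[14] → 0x37007  P=1,RW=1,US=1,PS=0
  ✓ 0x37331  — 3 lookups
#1 VA=0x20000C815 (w,user):
  L0 @0x2C[8] → 0x3B007  P=1,RW=1,US=1,PS=0
  L1 @0x3B[0] → 0x3C007  P=1,RW=1,US=1,PS=0
  L2 @0x3C[12] → 0x3D003  P=1,RW=1,US=0,PS=0
  ✗ PROTECTION_VIOLATION  [3 reads]
#2 VA=0x2C380E3B5 (r,user):
  L0 @0x2C[11] → 0x40007  P=1,RW=1,US=1,PS=0
  L1 @0x40[28] → 0x44007  P=1,RW=1,US=1,PS=0
  L2 @0x44[14] → 0x47007  P=1,RW=1,US=1,PS=0
  ✓ 0x473B5  — 3 lookups
#3 VA=0x700C05BB6 (w,user):
  L0 @0x2C[28] → 0x48007  P=1,RW=1,US=1,PS=0
  L1 @0x48[6] → 0x4C007  P=1,RW=1,US=1,PS=0
  L2 @0x4C[5] → 0x50005  P=1,RW=0,US=1,PS=0
  ✗ PROTECTION_VIOLATION  [3 reads]
#4 VA=0x580A11A7E (w,kernel):
  L0 @0x2C[22] → 0x53007  P=1,RW=1,US=1,PS=0
  L1 @0x53[5] → 0x57007  P=1,RW=1,US=1,PS=0
  L2 @0x57[17] → 0x58007  P=1,RW=1,US=1,PS=0
  ✓ 0x58A7E  — 3 lookups
#5 VA=0x7824051F4 (w,user):
  L0 @0x2C[30] → 0x5C007  P=1,RW=1,US=1,PS=0
  L1 @0x5C[18] → 0x5D007  P=1,RW=1,US=1,PS=0
  L2 @0x5D[5] → 0x5F007  P=1,RW=1,US=1,PS=0
  ✓ 0x5F1F4  — 3 lookups
#6 VA=0x481A12421 (w,kernel):
  L0 @0x2C[18] → 0x62007  P=1,RW=1,US=1,PS=0
  L1 @0x62[13] → 0x66007  P=1,RW=1,US=1,PS=0
  L2 @0x66[18] → 0x6A007  P=1,RW=1,US=1,PS=0
  ✓ 0x6A421  — 3 lookups

TLB: [["0x64240E", "0x37"], ["0x2C380E", "0x47"], ["0x580A11", "0x58"], ["0x782405", "0x5F"], ["0x481A12", "0x6A"]]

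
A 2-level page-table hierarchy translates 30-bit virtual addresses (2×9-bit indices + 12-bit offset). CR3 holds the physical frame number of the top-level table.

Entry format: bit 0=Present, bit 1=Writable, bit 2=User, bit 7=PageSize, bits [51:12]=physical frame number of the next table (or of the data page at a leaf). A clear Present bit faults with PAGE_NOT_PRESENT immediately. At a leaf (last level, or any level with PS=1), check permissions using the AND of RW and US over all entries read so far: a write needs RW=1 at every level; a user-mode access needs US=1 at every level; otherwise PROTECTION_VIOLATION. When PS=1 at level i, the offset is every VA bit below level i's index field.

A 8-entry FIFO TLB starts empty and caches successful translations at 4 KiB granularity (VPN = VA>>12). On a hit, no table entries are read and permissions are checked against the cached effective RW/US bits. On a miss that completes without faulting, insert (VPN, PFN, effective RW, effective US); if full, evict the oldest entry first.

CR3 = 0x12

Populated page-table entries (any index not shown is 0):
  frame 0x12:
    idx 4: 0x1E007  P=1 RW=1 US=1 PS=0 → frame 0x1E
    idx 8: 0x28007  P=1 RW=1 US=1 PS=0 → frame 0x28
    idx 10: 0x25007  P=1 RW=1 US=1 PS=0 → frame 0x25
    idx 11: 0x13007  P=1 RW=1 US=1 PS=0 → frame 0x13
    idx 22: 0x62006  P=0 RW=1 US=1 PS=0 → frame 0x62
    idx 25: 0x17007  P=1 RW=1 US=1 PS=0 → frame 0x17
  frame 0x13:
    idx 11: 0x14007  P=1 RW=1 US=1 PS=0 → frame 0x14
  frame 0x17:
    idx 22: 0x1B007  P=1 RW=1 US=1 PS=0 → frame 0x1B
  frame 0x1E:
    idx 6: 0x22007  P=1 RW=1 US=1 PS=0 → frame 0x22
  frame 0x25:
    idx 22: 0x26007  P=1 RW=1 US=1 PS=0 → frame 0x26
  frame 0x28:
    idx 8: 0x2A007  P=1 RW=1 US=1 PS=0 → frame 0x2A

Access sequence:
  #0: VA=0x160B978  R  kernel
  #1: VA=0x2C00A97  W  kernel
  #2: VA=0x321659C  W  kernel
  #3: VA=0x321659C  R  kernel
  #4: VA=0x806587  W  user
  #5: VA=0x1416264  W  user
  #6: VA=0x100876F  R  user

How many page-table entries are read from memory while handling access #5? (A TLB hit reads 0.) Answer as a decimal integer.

Per-access translation:
#0 VA=0x160B978 (r,kernel):
  L0: frame=0x12 idx=11 entry=0x13007 [P=1 RW=1 US=1 PS=0]
  L1: frame=0x13 idx=11 entry=0x14007 [P=1 RW=1 US=1 PS=0]
  ✓ 0x14978  — 2 lookups
#1 VA=0x2C00A97 (w,kernel):
  L0: frame=0x12 idx=22 entry=0x62006 [P=0 RW=1 US=1 PS=0]
  ⇒ fault: PAGE_NOT_PRESENT  — 1 lookups
#2 VA=0x321659C (w,kernel):
  L0: frame=0x12 idx=25 entry=0x17007 [P=1 RW=1 US=1 PS=0]
  L1: frame=0x17 idx=22 entry=0x1B007 [P=1 RW=1 US=1 PS=0]
  ✓ 0x1B59C  — 2 lookups
#3 VA=0x321659C (r,kernel):
  TLB hit vpn=0x3216 → PA=0x1B59C
#4 VA=0x806587 (w,user):
  L0: frame=0x12 idx=4 entry=0x1E007 [P=1 RW=1 US=1 PS=0]
  L1: frame=0x1E idx=6 entry=0x22007 [P=1 RW=1 US=1 PS=0]
  ✓ 0x22587  — 2 lookups
#5 VA=0x1416264 (w,user):
  L0: frame=0x12 idx=10 entry=0x25007 [P=1 RW=1 US=1 PS=0]
  L1: frame=0x25 idx=22 entry=0x26007 [P=1 RW=1 US=1 PS=0]
  ✓ 0x26264  — 2 lookups
#6 VA=0x100876F (r,user):
  L0: frame=0x12 idx=8 entry=0x28007 [P=1 RW=1 US=1 PS=0]
  L1: frame=0x28 idx=8 entry=0x2A007 [P=1 RW=1 US=1 PS=0]
  ✓ 0x2A76F  — 2 lookups

Entries read for #5: 2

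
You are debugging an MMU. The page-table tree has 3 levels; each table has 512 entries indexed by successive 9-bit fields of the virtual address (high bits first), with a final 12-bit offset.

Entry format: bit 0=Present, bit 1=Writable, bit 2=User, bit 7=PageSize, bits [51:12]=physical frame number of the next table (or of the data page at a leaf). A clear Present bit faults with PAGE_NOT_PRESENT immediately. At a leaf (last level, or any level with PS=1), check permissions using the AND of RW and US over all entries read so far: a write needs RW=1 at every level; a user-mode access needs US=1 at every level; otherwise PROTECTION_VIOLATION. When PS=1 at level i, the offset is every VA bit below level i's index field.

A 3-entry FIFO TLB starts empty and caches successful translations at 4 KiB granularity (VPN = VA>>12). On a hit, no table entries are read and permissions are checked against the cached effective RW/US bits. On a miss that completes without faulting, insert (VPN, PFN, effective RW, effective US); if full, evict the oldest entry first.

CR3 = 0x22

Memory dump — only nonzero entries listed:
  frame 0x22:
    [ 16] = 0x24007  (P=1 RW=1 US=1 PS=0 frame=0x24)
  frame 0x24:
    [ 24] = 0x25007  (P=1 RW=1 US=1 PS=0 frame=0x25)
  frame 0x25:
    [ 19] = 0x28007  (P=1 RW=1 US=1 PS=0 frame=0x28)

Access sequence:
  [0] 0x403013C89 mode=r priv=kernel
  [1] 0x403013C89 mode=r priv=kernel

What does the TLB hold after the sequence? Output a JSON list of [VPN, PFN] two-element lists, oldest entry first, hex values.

Per-access translation:
#0 VA=0x403013C89 (r,kernel):
  L0 @0x22[16] → 0x24007  P=1,RW=1,US=1,PS=0
  L1 @0x24[24] → 0x25007  P=1,RW=1,US=1,PS=0
  L2 @0x25[19] → 0x28007  P=1,RW=1,US=1,PS=0
  → PA=0x28C89  (3 entries read)
#1 VA=0x403013C89 (r,kernel):
  TLB hit vpn=0x403013 → PA=0x28C89

TLB: [["0x403013", "0x28"]]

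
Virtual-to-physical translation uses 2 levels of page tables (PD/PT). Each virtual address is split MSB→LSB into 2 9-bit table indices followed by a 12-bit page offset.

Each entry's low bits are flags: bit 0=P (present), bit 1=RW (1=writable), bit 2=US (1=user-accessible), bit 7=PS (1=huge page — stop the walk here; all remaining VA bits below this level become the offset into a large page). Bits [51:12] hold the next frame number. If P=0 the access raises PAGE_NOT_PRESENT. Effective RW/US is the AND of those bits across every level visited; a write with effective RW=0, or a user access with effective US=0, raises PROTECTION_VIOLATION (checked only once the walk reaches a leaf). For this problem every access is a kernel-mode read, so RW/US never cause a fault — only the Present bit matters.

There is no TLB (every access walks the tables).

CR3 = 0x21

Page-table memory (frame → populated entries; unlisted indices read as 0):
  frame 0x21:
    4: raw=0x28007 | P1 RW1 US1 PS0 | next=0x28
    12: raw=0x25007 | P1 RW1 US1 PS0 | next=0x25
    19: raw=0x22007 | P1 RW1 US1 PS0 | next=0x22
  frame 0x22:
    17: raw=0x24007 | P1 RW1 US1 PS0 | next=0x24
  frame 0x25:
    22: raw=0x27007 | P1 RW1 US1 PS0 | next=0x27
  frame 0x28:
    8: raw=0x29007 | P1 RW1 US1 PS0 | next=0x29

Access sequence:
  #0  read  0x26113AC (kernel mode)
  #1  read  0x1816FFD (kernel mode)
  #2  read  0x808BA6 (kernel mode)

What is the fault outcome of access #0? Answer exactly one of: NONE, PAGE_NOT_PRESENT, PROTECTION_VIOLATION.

Trace:
#0 VA=0x26113AC (r,kernel):
  L0 @0x21[19] → 0x22007  P=1,RW=1,US=1,PS=0
  L1 @0x22[17] → 0x24007  P=1,RW=1,US=1,PS=0
  ⇒ phys 0x243AC  [2 reads]
#1 VA=0x1816FFD (r,kernel):
  L0 @0x21[12] → 0x25007  P=1,RW=1,US=1,PS=0
  L1 @0x25[22] → 0x27007  P=1,RW=1,US=1,PS=0
  ⇒ phys 0x27FFD  [2 reads]
#2 VA=0x808BA6 (r,kernel):
  L0 @0x21[4] → 0x28007  P=1,RW=1,US=1,PS=0
  L1 @0x28[8] → 0x29007  P=1,RW=1,US=1,PS=0
  ⇒ phys 0x29BA6  [2 reads]

Access #0 fault: NONE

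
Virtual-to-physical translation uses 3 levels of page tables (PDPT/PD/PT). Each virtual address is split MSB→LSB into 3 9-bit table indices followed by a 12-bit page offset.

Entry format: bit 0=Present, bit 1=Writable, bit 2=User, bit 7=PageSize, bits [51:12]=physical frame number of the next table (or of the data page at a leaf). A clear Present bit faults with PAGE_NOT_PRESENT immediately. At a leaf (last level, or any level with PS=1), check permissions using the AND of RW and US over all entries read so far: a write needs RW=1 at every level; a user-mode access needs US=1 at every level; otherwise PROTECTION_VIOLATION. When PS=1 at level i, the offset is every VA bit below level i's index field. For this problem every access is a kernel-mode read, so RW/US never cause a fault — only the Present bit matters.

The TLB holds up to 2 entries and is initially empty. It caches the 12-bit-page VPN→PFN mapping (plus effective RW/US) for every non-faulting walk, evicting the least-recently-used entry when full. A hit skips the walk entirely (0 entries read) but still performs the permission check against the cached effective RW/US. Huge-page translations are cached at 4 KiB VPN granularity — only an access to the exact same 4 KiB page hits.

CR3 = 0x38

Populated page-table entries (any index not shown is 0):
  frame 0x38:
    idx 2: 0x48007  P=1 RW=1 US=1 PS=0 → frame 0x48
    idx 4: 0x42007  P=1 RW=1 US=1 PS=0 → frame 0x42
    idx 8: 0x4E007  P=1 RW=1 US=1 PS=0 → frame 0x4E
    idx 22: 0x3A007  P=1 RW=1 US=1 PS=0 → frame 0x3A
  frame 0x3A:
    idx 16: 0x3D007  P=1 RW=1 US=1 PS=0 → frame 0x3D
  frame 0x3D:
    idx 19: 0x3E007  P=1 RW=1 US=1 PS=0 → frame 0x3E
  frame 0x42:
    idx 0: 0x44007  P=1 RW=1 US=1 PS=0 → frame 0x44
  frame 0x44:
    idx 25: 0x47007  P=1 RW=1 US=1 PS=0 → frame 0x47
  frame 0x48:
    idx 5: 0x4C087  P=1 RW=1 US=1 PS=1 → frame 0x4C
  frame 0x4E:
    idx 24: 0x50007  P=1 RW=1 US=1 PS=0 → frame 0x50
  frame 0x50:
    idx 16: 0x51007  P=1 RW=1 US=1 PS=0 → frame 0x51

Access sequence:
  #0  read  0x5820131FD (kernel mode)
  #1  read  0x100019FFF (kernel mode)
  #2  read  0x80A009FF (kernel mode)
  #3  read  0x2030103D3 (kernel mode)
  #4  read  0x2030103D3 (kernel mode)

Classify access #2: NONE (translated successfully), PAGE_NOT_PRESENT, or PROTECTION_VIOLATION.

Trace:
#0 VA=0x5820131FD (r,kernel):
  lvl0: tbl 0x38, slot 22 ⇒ 0x3A007 (P1/RW1/US1/PS0)
  lvl1: tbl 0x3A, slot 16 ⇒ 0x3D007 (P1/RW1/US1/PS0)
  lvl2: tbl 0x3D, slot 19 ⇒ 0x3E007 (P1/RW1/US1/PS0)
  → PA=0x3E1FD  (3 entries read)
#1 VA=0x100019FFF (r,kernel):
  lvl0: tbl 0x38, slot 4 ⇒ 0x42007 (P1/RW1/US1/PS0)
  lvl1: tbl 0x42, slot 0 ⇒ 0x44007 (P1/RW1/US1/PS0)
  lvl2: tbl 0x44, slot 25 ⇒ 0x47007 (P1/RW1/US1/PS0)
  → PA=0x47FFF  (3 entries read)
#2 VA=0x80A009FF (r,kernel):
  lvl0: tbl 0x38, slot 2 ⇒ 0x48007 (P1/RW1/US1/PS0)
  lvl1: tbl 0x48, slot 5 ⇒ 0x4C087 (P1/RW1/US1/PS1)
  → PA=0x4C9FF (huge @L1)  (2 entries read)
#3 VA=0x2030103D3 (r,kernel):
  lvl0: tbl 0x38, slot 8 ⇒ 0x4E007 (P1/RW1/US1/PS0)
  lvl1: tbl 0x4E, slot 24 ⇒ 0x50007 (P1/RW1/US1/PS0)
  lvl2: tbl 0x50, slot 16 ⇒ 0x51007 (P1/RW1/US1/PS0)
  → PA=0x513D3  (3 entries read)
#4 VA=0x2030103D3 (r,kernel):
  TLB hit vpn=0x203010 → PA=0x513D3

Access #2 fault: NONE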